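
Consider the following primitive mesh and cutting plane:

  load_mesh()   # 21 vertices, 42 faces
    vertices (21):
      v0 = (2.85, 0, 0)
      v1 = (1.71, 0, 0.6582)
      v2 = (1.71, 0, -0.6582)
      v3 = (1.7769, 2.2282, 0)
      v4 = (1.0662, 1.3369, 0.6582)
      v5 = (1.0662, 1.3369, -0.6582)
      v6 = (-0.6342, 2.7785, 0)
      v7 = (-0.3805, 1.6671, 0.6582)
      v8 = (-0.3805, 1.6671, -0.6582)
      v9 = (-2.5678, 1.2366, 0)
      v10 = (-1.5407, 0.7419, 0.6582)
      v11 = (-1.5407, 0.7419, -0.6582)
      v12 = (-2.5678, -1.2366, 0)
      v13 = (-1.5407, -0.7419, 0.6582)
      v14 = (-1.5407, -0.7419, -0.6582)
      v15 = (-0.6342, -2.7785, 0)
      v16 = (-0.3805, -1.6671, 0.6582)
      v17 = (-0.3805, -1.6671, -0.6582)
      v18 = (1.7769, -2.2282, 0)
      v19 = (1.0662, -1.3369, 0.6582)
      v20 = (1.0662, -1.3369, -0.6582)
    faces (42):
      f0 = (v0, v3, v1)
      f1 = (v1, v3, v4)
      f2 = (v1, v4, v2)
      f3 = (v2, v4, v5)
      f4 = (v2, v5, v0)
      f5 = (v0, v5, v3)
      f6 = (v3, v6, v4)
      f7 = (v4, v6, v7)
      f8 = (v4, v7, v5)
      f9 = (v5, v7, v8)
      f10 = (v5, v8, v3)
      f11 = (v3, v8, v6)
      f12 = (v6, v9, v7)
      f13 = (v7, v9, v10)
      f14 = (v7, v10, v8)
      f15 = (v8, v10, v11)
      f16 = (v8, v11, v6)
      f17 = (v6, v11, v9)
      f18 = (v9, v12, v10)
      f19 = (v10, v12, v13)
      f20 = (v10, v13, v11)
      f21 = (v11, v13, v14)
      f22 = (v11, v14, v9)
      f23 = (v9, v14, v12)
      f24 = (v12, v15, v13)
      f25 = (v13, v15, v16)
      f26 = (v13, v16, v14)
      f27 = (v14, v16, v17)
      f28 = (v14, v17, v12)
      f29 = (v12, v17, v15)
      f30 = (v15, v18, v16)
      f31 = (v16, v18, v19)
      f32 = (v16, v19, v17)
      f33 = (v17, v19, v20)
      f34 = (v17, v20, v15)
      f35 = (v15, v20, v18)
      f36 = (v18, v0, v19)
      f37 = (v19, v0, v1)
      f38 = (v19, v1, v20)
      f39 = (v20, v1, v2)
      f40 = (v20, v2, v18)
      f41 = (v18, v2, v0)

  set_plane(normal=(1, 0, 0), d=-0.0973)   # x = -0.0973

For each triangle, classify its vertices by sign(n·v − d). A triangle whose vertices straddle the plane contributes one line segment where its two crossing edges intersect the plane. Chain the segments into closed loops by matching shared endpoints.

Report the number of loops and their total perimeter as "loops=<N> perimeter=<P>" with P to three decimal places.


loops=2 perimeter=7.602

Straddling triangles (12 of 42):
  (v3,v6,v4) [+-+] → (-0.0973, 2.65596, 0)–(-0.0973, 2.32332, 0.207826)  len=0.3922
  (v4,v6,v7) [+--] → (-0.0973, 2.32332, 0.207826)–(-0.0973, 1.60246, 0.6582)  len=0.8500
  (v4,v7,v5) [+-+] → (-0.0973, 1.60246, 0.6582)–(-0.0973, 1.60246, 0.400507)  len=0.2577
  (v5,v7,v8) [+--] → (-0.0973, 1.60246, 0.400507)–(-0.0973, 1.60246, -0.6582)  len=1.0587
  (v5,v8,v3) [+-+] → (-0.0973, 1.60246, -0.6582)–(-0.0973, 1.74076, -0.571799)  len=0.1631
  (v3,v8,v6) [+--] → (-0.0973, 1.74076, -0.571799)–(-0.0973, 2.65596, 0)  len=1.0791
  (v15,v18,v16) [-+-] → (-0.0973, -2.65596, 0)–(-0.0973, -1.74076, 0.571799)  len=1.0791
  (v16,v18,v19) [-++] → (-0.0973, -1.74076, 0.571799)–(-0.0973, -1.60246, 0.6582)  len=0.1631
  (v16,v19,v17) [-+-] → (-0.0973, -1.60246, 0.6582)–(-0.0973, -1.60246, -0.400507)  len=1.0587
  (v17,v19,v20) [-++] → (-0.0973, -1.60246, -0.400507)–(-0.0973, -1.60246, -0.6582)  len=0.2577
  (v17,v20,v15) [-+-] → (-0.0973, -1.60246, -0.6582)–(-0.0973, -2.32332, -0.207826)  len=0.8500
  (v15,v20,v18) [-++] → (-0.0973, -2.32332, -0.207826)–(-0.0973, -2.65596, 0)  len=0.3922

Chained into 2 loop(s):
  loop 1: 6 segments, perimeter = 3.8008
  loop 2: 6 segments, perimeter = 3.8008
Total perimeter = 7.602


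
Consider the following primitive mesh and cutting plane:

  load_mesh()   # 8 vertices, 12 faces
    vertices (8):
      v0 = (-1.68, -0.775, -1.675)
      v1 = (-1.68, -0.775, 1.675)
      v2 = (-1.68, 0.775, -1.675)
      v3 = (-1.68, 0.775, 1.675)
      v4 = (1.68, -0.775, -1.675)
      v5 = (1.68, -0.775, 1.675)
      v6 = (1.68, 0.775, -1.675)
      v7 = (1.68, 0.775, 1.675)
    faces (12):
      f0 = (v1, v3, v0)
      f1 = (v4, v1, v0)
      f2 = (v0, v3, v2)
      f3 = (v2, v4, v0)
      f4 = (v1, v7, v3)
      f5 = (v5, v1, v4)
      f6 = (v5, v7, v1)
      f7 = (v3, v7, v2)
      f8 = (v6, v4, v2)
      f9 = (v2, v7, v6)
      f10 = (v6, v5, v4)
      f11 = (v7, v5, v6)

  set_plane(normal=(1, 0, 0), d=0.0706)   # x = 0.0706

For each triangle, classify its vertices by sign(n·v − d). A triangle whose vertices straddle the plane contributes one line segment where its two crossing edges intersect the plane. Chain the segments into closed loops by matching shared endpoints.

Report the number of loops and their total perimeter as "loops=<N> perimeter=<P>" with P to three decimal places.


loops=1 perimeter=9.800

Straddling triangles (8 of 12):
  (v4,v1,v0) [+--] → (0.0706, -0.775, -0.0703899)–(0.0706, -0.775, -1.675)  len=1.6046
  (v2,v4,v0) [-+-] → (0.0706, -0.0325685, -1.675)–(0.0706, -0.775, -1.675)  len=0.7424
  (v1,v7,v3) [-+-] → (0.0706, 0.0325685, 1.675)–(0.0706, 0.775, 1.675)  len=0.7424
  (v5,v1,v4) [+-+] → (0.0706, -0.775, 1.675)–(0.0706, -0.775, -0.0703899)  len=1.7454
  (v5,v7,v1) [++-] → (0.0706, 0.0325685, 1.675)–(0.0706, -0.775, 1.675)  len=0.8076
  (v3,v7,v2) [-+-] → (0.0706, 0.775, 1.675)–(0.0706, 0.775, 0.0703899)  len=1.6046
  (v6,v4,v2) [++-] → (0.0706, -0.0325685, -1.675)–(0.0706, 0.775, -1.675)  len=0.8076
  (v2,v7,v6) [-++] → (0.0706, 0.775, 0.0703899)–(0.0706, 0.775, -1.675)  len=1.7454

Chained into 1 loop(s):
  loop 1: 8 segments, perimeter = 9.8000
Total perimeter = 9.800


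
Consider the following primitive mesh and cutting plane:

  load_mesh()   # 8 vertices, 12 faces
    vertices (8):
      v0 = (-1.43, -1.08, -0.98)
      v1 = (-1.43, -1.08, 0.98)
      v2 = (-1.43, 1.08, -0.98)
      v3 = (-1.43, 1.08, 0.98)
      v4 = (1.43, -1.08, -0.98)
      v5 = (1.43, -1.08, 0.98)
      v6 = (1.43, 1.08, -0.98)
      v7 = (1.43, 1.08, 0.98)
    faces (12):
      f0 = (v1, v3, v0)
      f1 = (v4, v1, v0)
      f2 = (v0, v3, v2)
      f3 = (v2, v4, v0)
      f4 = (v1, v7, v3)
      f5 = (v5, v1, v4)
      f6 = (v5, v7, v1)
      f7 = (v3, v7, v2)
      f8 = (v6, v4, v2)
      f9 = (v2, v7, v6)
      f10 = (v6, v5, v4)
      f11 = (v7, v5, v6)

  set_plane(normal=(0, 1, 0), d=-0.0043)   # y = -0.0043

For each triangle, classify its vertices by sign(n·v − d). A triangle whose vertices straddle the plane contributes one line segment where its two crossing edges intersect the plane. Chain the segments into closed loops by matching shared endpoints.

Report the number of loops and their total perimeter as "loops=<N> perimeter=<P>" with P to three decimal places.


loops=1 perimeter=9.640

Straddling triangles (8 of 12):
  (v1,v3,v0) [-+-] → (-1.43, -0.0043, 0.98)–(-1.43, -0.0043, -0.00390185)  len=0.9839
  (v0,v3,v2) [-++] → (-1.43, -0.0043, -0.00390185)–(-1.43, -0.0043, -0.98)  len=0.9761
  (v2,v4,v0) [+--] → (0.00569352, -0.0043, -0.98)–(-1.43, -0.0043, -0.98)  len=1.4357
  (v1,v7,v3) [-++] → (-0.00569352, -0.0043, 0.98)–(-1.43, -0.0043, 0.98)  len=1.4243
  (v5,v7,v1) [-+-] → (1.43, -0.0043, 0.98)–(-0.00569352, -0.0043, 0.98)  len=1.4357
  (v6,v4,v2) [+-+] → (1.43, -0.0043, -0.98)–(0.00569352, -0.0043, -0.98)  len=1.4243
  (v6,v5,v4) [+--] → (1.43, -0.0043, 0.00390185)–(1.43, -0.0043, -0.98)  len=0.9839
  (v7,v5,v6) [+-+] → (1.43, -0.0043, 0.98)–(1.43, -0.0043, 0.00390185)  len=0.9761

Chained into 1 loop(s):
  loop 1: 8 segments, perimeter = 9.6400
Total perimeter = 9.640


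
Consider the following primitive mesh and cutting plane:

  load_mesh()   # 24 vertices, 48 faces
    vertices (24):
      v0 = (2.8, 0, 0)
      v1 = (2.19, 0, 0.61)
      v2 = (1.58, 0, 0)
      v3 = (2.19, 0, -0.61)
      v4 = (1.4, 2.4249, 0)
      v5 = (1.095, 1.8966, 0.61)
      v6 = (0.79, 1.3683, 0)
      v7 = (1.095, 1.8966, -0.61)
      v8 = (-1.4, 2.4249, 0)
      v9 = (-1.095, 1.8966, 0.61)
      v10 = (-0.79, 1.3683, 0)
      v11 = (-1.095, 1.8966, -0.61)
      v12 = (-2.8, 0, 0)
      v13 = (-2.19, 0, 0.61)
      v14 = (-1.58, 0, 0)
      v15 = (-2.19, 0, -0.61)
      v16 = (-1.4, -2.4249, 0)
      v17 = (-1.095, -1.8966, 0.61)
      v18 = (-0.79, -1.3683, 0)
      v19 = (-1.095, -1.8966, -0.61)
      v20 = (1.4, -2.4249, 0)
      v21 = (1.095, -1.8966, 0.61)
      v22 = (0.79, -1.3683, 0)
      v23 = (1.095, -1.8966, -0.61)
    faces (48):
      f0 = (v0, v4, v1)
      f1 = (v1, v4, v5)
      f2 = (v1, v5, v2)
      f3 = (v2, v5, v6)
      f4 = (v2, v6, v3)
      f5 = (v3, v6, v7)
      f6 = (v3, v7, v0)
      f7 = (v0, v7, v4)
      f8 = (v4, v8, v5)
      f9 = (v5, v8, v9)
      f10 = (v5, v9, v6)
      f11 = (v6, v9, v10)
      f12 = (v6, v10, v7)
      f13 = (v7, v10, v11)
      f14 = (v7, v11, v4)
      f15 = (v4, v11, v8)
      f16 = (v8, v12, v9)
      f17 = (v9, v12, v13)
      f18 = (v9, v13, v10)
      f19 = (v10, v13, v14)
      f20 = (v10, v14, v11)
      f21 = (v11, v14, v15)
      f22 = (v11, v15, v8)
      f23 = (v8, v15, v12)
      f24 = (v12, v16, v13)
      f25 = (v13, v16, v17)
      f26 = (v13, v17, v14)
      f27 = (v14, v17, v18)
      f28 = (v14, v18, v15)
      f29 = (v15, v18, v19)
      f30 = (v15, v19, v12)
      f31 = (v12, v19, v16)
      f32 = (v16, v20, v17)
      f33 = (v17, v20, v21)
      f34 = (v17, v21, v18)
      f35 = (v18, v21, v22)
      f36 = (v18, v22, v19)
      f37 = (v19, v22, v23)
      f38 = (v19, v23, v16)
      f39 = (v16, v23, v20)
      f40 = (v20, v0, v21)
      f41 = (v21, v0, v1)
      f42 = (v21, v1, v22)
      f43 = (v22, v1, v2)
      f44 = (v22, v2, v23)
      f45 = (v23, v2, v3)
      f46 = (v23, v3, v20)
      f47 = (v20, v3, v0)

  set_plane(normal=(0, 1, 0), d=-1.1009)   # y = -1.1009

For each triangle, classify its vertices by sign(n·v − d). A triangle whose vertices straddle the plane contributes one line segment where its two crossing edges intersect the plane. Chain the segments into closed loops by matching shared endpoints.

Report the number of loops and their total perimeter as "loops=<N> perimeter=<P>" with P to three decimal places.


Straddling triangles (16 of 48):
  (v12,v16,v13) [+-+] → (-2.1644, -1.1009, 0)–(-1.83134, -1.1009, 0.333061)  len=0.4710
  (v13,v16,v17) [+--] → (-1.83134, -1.1009, 0.333061)–(-1.5544, -1.1009, 0.61)  len=0.3917
  (v13,v17,v14) [+-+] → (-1.5544, -1.1009, 0.61)–(-1.29848, -1.1009, 0.35408)  len=0.3619
  (v14,v17,v18) [+--] → (-1.29848, -1.1009, 0.35408)–(-0.944386, -1.1009, 0)  len=0.5008
  (v14,v18,v15) [+-+] → (-0.944386, -1.1009, 0)–(-1.06359, -1.1009, -0.119209)  len=0.1686
  (v15,v18,v19) [+--] → (-1.06359, -1.1009, -0.119209)–(-1.5544, -1.1009, -0.61)  len=0.6941
  (v15,v19,v12) [+-+] → (-1.5544, -1.1009, -0.61)–(-1.81032, -1.1009, -0.35408)  len=0.3619
  (v12,v19,v16) [+--] → (-1.81032, -1.1009, -0.35408)–(-2.1644, -1.1009, 0)  len=0.5007
  (v20,v0,v21) [-+-] → (2.1644, -1.1009, 0)–(1.81032, -1.1009, 0.35408)  len=0.5007
  (v21,v0,v1) [-++] → (1.81032, -1.1009, 0.35408)–(1.5544, -1.1009, 0.61)  len=0.3619
  (v21,v1,v22) [-+-] → (1.5544, -1.1009, 0.61)–(1.06359, -1.1009, 0.119209)  len=0.6941
  (v22,v1,v2) [-++] → (1.06359, -1.1009, 0.119209)–(0.944386, -1.1009, 0)  len=0.1686
  (v22,v2,v23) [-+-] → (0.944386, -1.1009, 0)–(1.29848, -1.1009, -0.35408)  len=0.5008
  (v23,v2,v3) [-++] → (1.29848, -1.1009, -0.35408)–(1.5544, -1.1009, -0.61)  len=0.3619
  (v23,v3,v20) [-+-] → (1.5544, -1.1009, -0.61)–(1.83134, -1.1009, -0.333061)  len=0.3917
  (v20,v3,v0) [-++] → (1.83134, -1.1009, -0.333061)–(2.1644, -1.1009, 0)  len=0.4710

Chained into 2 loop(s):
  loop 1: 8 segments, perimeter = 3.4507
  loop 2: 8 segments, perimeter = 3.4507
Total perimeter = 6.901

loops=2 perimeter=6.901


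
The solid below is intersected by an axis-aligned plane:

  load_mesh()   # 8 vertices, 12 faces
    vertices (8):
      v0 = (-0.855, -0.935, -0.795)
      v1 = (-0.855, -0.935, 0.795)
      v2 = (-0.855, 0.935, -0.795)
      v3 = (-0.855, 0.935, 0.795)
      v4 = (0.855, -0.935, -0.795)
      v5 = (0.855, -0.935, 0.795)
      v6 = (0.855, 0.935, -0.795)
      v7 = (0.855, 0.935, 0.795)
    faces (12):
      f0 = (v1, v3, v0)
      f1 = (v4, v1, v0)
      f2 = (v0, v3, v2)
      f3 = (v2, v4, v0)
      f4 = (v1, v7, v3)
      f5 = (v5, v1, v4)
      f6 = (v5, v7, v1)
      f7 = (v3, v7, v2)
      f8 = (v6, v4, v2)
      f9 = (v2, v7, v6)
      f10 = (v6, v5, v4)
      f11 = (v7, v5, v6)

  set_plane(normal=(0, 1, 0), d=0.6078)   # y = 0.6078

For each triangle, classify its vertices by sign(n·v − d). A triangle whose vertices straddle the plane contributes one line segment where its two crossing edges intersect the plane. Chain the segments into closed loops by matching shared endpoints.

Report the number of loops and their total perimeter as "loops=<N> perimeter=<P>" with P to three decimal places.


Straddling triangles (8 of 12):
  (v1,v3,v0) [-+-] → (-0.855, 0.6078, 0.795)–(-0.855, 0.6078, 0.516793)  len=0.2782
  (v0,v3,v2) [-++] → (-0.855, 0.6078, 0.516793)–(-0.855, 0.6078, -0.795)  len=1.3118
  (v2,v4,v0) [+--] → (-0.555796, 0.6078, -0.795)–(-0.855, 0.6078, -0.795)  len=0.2992
  (v1,v7,v3) [-++] → (0.555796, 0.6078, 0.795)–(-0.855, 0.6078, 0.795)  len=1.4108
  (v5,v7,v1) [-+-] → (0.855, 0.6078, 0.795)–(0.555796, 0.6078, 0.795)  len=0.2992
  (v6,v4,v2) [+-+] → (0.855, 0.6078, -0.795)–(-0.555796, 0.6078, -0.795)  len=1.4108
  (v6,v5,v4) [+--] → (0.855, 0.6078, -0.516793)–(0.855, 0.6078, -0.795)  len=0.2782
  (v7,v5,v6) [+-+] → (0.855, 0.6078, 0.795)–(0.855, 0.6078, -0.516793)  len=1.3118

Chained into 1 loop(s):
  loop 1: 8 segments, perimeter = 6.6000
Total perimeter = 6.600

loops=1 perimeter=6.600


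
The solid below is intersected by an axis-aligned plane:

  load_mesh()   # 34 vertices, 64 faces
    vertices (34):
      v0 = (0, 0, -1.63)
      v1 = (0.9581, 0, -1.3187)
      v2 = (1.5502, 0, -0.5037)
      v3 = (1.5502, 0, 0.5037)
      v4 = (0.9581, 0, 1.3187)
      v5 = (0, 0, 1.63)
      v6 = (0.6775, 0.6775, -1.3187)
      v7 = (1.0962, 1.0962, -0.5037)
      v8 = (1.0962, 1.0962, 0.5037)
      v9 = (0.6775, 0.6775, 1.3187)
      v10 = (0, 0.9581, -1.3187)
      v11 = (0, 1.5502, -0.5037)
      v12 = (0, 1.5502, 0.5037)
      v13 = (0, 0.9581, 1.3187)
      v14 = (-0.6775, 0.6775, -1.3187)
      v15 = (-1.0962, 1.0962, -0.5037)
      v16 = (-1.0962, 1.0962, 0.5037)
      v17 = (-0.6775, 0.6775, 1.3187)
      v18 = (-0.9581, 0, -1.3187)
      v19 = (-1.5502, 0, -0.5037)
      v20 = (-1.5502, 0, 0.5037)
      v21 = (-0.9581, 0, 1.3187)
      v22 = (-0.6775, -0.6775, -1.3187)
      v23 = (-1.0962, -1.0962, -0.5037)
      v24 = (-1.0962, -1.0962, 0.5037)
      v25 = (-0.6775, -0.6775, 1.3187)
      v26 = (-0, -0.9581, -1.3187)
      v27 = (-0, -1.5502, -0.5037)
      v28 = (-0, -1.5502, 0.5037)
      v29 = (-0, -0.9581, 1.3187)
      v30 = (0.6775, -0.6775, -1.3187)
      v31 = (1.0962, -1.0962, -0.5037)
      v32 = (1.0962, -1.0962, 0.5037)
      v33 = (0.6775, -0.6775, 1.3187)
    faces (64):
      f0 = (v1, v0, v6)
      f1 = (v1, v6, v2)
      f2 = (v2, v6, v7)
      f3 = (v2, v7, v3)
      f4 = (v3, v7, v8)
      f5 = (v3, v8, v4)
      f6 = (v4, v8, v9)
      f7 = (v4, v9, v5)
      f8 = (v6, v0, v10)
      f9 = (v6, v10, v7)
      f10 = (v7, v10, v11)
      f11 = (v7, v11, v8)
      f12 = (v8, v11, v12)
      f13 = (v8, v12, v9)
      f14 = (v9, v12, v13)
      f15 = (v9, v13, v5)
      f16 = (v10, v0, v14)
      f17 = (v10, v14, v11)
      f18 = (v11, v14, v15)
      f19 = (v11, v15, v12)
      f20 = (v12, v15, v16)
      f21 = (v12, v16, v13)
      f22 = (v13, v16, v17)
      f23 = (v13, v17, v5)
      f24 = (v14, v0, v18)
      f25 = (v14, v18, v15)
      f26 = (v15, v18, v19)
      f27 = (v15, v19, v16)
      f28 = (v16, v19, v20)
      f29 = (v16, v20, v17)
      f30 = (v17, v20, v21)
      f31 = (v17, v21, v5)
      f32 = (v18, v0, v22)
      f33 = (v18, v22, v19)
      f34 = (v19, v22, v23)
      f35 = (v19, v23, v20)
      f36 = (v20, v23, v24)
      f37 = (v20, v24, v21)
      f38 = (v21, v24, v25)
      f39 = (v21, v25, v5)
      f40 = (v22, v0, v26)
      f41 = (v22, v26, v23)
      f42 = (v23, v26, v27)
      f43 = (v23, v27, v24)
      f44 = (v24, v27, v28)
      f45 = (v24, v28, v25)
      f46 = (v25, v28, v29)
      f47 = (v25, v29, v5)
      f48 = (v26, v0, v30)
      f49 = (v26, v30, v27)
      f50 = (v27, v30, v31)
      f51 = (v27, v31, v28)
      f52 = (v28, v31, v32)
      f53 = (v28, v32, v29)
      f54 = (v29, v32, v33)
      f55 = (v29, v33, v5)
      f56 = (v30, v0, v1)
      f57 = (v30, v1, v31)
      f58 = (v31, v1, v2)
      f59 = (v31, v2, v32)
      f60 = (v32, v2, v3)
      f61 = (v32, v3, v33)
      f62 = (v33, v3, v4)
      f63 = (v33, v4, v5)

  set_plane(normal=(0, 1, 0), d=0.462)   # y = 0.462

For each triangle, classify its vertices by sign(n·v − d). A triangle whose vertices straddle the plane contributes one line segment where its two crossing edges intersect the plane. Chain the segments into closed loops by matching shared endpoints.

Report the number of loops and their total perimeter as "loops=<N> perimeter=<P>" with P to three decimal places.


Straddling triangles (20 of 64):
  (v1,v0,v6) [--+] → (0.462, 0.462, -1.41772)–(0.766754, 0.462, -1.3187)  len=0.3204
  (v1,v6,v2) [-+-] → (0.766754, 0.462, -1.3187)–(0.955089, 0.462, -1.05946)  len=0.3204
  (v2,v6,v7) [-++] → (0.955089, 0.462, -1.05946)–(1.35886, 0.462, -0.5037)  len=0.6870
  (v2,v7,v3) [-+-] → (1.35886, 0.462, -0.5037)–(1.35886, 0.462, 0.0791253)  len=0.5828
  (v3,v7,v8) [-++] → (1.35886, 0.462, 0.0791253)–(1.35886, 0.462, 0.5037)  len=0.4246
  (v3,v8,v4) [-+-] → (1.35886, 0.462, 0.5037)–(1.0163, 0.462, 0.975213)  len=0.5828
  (v4,v8,v9) [-++] → (1.0163, 0.462, 0.975213)–(0.766754, 0.462, 1.3187)  len=0.4246
  (v4,v9,v5) [-+-] → (0.766754, 0.462, 1.3187)–(0.462, 0.462, 1.41772)  len=0.3204
  (v6,v0,v10) [+-+] → (0.462, 0.462, -1.41772)–(0, 0.462, -1.47989)  len=0.4662
  (v9,v13,v5) [++-] → (0, 0.462, 1.47989)–(0.462, 0.462, 1.41772)  len=0.4662
  (v10,v0,v14) [+-+] → (0, 0.462, -1.47989)–(-0.462, 0.462, -1.41772)  len=0.4662
  (v13,v17,v5) [++-] → (-0.462, 0.462, 1.41772)–(0, 0.462, 1.47989)  len=0.4662
  (v14,v0,v18) [+--] → (-0.462, 0.462, -1.41772)–(-0.766754, 0.462, -1.3187)  len=0.3204
  (v14,v18,v15) [+-+] → (-0.766754, 0.462, -1.3187)–(-1.0163, 0.462, -0.975213)  len=0.4246
  (v15,v18,v19) [+--] → (-1.0163, 0.462, -0.975213)–(-1.35886, 0.462, -0.5037)  len=0.5828
  (v15,v19,v16) [+-+] → (-1.35886, 0.462, -0.5037)–(-1.35886, 0.462, -0.0791253)  len=0.4246
  (v16,v19,v20) [+--] → (-1.35886, 0.462, -0.0791253)–(-1.35886, 0.462, 0.5037)  len=0.5828
  (v16,v20,v17) [+-+] → (-1.35886, 0.462, 0.5037)–(-0.955089, 0.462, 1.05946)  len=0.6870
  (v17,v20,v21) [+--] → (-0.955089, 0.462, 1.05946)–(-0.766754, 0.462, 1.3187)  len=0.3204
  (v17,v21,v5) [+--] → (-0.766754, 0.462, 1.3187)–(-0.462, 0.462, 1.41772)  len=0.3204

Chained into 1 loop(s):
  loop 1: 20 segments, perimeter = 9.1907
Total perimeter = 9.191

loops=1 perimeter=9.191


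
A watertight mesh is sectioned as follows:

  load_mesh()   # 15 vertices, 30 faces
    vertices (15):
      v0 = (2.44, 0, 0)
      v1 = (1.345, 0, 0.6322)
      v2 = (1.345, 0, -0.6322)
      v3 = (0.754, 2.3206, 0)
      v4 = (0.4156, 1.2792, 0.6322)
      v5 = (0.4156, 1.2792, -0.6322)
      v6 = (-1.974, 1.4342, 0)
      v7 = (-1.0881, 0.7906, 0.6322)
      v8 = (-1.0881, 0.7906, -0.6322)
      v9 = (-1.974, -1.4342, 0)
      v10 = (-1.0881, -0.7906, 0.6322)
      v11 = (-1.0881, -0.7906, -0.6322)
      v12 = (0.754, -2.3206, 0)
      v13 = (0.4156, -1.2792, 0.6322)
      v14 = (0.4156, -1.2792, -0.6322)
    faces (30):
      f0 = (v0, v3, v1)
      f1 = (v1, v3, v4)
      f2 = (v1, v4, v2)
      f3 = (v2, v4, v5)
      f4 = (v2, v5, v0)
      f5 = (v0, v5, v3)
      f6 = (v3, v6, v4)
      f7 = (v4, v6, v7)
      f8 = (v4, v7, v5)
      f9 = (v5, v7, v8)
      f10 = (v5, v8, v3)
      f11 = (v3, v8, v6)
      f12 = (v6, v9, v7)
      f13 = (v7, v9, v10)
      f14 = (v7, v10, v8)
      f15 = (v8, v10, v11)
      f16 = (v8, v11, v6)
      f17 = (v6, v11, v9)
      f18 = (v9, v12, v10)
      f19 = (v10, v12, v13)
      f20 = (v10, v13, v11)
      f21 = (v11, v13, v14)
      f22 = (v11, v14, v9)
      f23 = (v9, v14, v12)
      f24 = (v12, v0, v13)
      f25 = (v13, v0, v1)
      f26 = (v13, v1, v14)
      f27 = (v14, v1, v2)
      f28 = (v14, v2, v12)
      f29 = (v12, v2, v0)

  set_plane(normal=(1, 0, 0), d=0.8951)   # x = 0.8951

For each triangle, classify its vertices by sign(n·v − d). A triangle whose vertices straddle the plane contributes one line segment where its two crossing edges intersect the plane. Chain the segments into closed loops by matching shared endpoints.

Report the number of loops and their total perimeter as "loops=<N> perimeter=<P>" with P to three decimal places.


loops=2 perimeter=9.066

Straddling triangles (12 of 30):
  (v0,v3,v1) [+-+] → (0.8951, 2.12639, 0)–(0.8951, 1.76656, 0.150936)  len=0.3902
  (v1,v3,v4) [+--] → (0.8951, 1.76656, 0.150936)–(0.8951, 0.61923, 0.6322)  len=1.2442
  (v1,v4,v2) [+-+] → (0.8951, 0.61923, 0.6322)–(0.8951, 0.61923, -0.0201346)  len=0.6523
  (v2,v4,v5) [+--] → (0.8951, 0.61923, -0.0201346)–(0.8951, 0.61923, -0.6322)  len=0.6121
  (v2,v5,v0) [+-+] → (0.8951, 0.61923, -0.6322)–(0.8951, 0.976208, -0.482457)  len=0.3871
  (v0,v5,v3) [+--] → (0.8951, 0.976208, -0.482457)–(0.8951, 2.12639, 0)  len=1.2473
  (v12,v0,v13) [-+-] → (0.8951, -2.12639, 0)–(0.8951, -0.976208, 0.482457)  len=1.2473
  (v13,v0,v1) [-++] → (0.8951, -0.976208, 0.482457)–(0.8951, -0.61923, 0.6322)  len=0.3871
  (v13,v1,v14) [-+-] → (0.8951, -0.61923, 0.6322)–(0.8951, -0.61923, 0.0201346)  len=0.6121
  (v14,v1,v2) [-++] → (0.8951, -0.61923, 0.0201346)–(0.8951, -0.61923, -0.6322)  len=0.6523
  (v14,v2,v12) [-+-] → (0.8951, -0.61923, -0.6322)–(0.8951, -1.76656, -0.150936)  len=1.2442
  (v12,v2,v0) [-++] → (0.8951, -1.76656, -0.150936)–(0.8951, -2.12639, 0)  len=0.3902

Chained into 2 loop(s):
  loop 1: 6 segments, perimeter = 4.5332
  loop 2: 6 segments, perimeter = 4.5332
Total perimeter = 9.066


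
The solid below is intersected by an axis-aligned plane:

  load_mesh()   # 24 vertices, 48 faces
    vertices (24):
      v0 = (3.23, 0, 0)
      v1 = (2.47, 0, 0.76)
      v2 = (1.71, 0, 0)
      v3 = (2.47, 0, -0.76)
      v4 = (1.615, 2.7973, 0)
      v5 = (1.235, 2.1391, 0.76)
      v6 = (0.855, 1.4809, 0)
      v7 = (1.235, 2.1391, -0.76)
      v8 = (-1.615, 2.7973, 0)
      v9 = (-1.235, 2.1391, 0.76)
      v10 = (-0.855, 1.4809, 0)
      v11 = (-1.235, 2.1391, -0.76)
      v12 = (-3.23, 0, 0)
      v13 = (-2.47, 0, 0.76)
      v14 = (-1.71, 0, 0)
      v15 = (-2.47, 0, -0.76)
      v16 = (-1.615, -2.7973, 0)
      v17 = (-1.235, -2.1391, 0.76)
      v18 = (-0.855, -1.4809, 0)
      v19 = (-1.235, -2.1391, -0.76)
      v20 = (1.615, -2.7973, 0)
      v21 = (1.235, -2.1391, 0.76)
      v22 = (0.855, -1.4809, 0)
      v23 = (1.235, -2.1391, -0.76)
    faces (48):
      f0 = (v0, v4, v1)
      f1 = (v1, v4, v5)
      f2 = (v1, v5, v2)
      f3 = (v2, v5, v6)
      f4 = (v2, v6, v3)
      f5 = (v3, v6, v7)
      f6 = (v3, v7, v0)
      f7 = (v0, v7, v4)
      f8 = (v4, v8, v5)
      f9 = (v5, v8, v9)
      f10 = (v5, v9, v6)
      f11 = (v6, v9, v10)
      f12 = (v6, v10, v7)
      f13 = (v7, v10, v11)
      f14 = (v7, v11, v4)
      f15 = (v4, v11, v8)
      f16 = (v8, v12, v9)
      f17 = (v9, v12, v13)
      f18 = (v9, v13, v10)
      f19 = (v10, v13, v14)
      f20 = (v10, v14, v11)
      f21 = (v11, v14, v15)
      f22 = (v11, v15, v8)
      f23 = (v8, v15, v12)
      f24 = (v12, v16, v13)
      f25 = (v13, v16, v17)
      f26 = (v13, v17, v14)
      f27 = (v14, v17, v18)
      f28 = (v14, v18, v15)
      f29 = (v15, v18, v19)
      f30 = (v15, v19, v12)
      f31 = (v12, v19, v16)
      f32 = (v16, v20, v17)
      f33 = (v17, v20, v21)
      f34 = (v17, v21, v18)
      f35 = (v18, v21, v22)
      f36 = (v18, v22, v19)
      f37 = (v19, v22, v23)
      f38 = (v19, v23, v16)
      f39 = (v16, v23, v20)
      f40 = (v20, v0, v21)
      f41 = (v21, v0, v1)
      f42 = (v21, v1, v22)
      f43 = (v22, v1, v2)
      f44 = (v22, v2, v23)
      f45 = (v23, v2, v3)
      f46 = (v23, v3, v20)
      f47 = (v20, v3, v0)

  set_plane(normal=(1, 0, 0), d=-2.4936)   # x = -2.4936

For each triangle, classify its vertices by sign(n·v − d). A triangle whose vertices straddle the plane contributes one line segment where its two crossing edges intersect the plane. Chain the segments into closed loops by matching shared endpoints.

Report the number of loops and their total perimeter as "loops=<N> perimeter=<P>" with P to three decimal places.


Straddling triangles (6 of 48):
  (v8,v12,v9) [+-+] → (-2.4936, 1.2755, 0)–(-2.4936, 0.789591, 0.280533)  len=0.5611
  (v9,v12,v13) [+-+] → (-2.4936, 0.789591, 0.280533)–(-2.4936, 0, 0.7364)  len=0.9117
  (v8,v15,v12) [++-] → (-2.4936, 0, -0.7364)–(-2.4936, 1.2755, 0)  len=1.4728
  (v12,v16,v13) [-++] → (-2.4936, -1.2755, 0)–(-2.4936, 0, 0.7364)  len=1.4728
  (v15,v19,v12) [++-] → (-2.4936, -0.789591, -0.280533)–(-2.4936, 0, -0.7364)  len=0.9117
  (v12,v19,v16) [-++] → (-2.4936, -0.789591, -0.280533)–(-2.4936, -1.2755, 0)  len=0.5611

Chained into 1 loop(s):
  loop 1: 6 segments, perimeter = 5.8913
Total perimeter = 5.891

loops=1 perimeter=5.891


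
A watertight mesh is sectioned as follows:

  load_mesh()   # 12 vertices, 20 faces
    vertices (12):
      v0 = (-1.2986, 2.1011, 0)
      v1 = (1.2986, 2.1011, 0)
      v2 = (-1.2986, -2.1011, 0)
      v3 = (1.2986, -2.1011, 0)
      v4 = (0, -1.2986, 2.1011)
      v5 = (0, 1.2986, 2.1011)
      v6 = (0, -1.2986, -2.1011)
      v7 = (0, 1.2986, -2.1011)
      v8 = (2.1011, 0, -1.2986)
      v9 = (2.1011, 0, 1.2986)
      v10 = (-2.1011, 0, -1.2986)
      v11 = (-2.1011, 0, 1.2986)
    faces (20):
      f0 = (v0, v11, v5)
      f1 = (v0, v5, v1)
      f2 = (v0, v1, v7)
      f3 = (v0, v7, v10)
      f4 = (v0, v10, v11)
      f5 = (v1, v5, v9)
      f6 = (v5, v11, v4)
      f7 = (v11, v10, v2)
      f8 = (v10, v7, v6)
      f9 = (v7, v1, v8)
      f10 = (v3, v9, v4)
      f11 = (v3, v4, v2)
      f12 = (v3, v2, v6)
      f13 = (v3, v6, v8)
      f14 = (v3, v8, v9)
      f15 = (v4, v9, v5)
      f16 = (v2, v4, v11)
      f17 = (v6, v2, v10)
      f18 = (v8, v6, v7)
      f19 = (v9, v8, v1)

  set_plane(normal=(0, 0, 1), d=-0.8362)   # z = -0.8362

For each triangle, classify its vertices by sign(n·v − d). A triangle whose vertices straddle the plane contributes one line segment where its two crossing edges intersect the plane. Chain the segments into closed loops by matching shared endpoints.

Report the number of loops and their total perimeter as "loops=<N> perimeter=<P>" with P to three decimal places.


Straddling triangles (10 of 20):
  (v0,v1,v7) [++-] → (0.781781, 1.78172, -0.8362)–(-0.781781, 1.78172, -0.8362)  len=1.5636
  (v0,v7,v10) [+--] → (-0.781781, 1.78172, -0.8362)–(-1.81535, 0.748151, -0.8362)  len=1.4617
  (v0,v10,v11) [+-+] → (-1.81535, 0.748151, -0.8362)–(-2.1011, 0, -0.8362)  len=0.8009
  (v11,v10,v2) [+-+] → (-2.1011, 0, -0.8362)–(-1.81535, -0.748151, -0.8362)  len=0.8009
  (v7,v1,v8) [-+-] → (0.781781, 1.78172, -0.8362)–(1.81535, 0.748151, -0.8362)  len=1.4617
  (v3,v2,v6) [++-] → (-0.781781, -1.78172, -0.8362)–(0.781781, -1.78172, -0.8362)  len=1.5636
  (v3,v6,v8) [+--] → (0.781781, -1.78172, -0.8362)–(1.81535, -0.748151, -0.8362)  len=1.4617
  (v3,v8,v9) [+-+] → (1.81535, -0.748151, -0.8362)–(2.1011, 0, -0.8362)  len=0.8009
  (v6,v2,v10) [-+-] → (-0.781781, -1.78172, -0.8362)–(-1.81535, -0.748151, -0.8362)  len=1.4617
  (v9,v8,v1) [+-+] → (2.1011, 0, -0.8362)–(1.81535, 0.748151, -0.8362)  len=0.8009

Chained into 1 loop(s):
  loop 1: 10 segments, perimeter = 12.1773
Total perimeter = 12.177

loops=1 perimeter=12.177


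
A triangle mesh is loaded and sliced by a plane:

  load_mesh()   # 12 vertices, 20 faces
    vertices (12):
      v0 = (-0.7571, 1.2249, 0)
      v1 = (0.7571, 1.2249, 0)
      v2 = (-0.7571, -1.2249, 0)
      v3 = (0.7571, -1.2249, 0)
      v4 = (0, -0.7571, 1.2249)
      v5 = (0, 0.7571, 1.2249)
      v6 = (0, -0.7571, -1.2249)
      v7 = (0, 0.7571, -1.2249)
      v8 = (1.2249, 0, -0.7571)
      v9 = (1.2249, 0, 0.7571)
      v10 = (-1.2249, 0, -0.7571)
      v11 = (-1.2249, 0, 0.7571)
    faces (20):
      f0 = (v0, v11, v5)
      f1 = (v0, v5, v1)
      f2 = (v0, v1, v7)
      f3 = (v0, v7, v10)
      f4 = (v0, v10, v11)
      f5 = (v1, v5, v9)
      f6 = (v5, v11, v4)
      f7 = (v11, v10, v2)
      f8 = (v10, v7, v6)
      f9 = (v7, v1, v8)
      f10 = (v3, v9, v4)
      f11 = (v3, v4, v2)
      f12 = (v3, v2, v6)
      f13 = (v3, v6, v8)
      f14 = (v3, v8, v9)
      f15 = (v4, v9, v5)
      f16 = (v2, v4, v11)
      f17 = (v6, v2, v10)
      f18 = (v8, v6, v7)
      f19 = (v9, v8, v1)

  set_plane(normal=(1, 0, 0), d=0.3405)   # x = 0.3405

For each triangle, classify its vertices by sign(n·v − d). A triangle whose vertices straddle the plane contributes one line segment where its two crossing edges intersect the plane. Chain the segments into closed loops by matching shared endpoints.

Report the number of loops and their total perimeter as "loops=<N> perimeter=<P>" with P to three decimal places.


Straddling triangles (10 of 20):
  (v0,v5,v1) [--+] → (0.3405, 0.96749, 0.67401)–(0.3405, 1.2249, 0)  len=0.7215
  (v0,v1,v7) [-+-] → (0.3405, 1.2249, 0)–(0.3405, 0.96749, -0.67401)  len=0.7215
  (v1,v5,v9) [+-+] → (0.3405, 0.96749, 0.67401)–(0.3405, 0.54664, 1.09486)  len=0.5952
  (v7,v1,v8) [-++] → (0.3405, 0.96749, -0.67401)–(0.3405, 0.54664, -1.09486)  len=0.5952
  (v3,v9,v4) [++-] → (0.3405, -0.54664, 1.09486)–(0.3405, -0.96749, 0.67401)  len=0.5952
  (v3,v4,v2) [+--] → (0.3405, -0.96749, 0.67401)–(0.3405, -1.2249, 0)  len=0.7215
  (v3,v2,v6) [+--] → (0.3405, -1.2249, 0)–(0.3405, -0.96749, -0.67401)  len=0.7215
  (v3,v6,v8) [+-+] → (0.3405, -0.96749, -0.67401)–(0.3405, -0.54664, -1.09486)  len=0.5952
  (v4,v9,v5) [-+-] → (0.3405, -0.54664, 1.09486)–(0.3405, 0.54664, 1.09486)  len=1.0933
  (v8,v6,v7) [+--] → (0.3405, -0.54664, -1.09486)–(0.3405, 0.54664, -1.09486)  len=1.0933

Chained into 1 loop(s):
  loop 1: 10 segments, perimeter = 7.4532
Total perimeter = 7.453

loops=1 perimeter=7.453


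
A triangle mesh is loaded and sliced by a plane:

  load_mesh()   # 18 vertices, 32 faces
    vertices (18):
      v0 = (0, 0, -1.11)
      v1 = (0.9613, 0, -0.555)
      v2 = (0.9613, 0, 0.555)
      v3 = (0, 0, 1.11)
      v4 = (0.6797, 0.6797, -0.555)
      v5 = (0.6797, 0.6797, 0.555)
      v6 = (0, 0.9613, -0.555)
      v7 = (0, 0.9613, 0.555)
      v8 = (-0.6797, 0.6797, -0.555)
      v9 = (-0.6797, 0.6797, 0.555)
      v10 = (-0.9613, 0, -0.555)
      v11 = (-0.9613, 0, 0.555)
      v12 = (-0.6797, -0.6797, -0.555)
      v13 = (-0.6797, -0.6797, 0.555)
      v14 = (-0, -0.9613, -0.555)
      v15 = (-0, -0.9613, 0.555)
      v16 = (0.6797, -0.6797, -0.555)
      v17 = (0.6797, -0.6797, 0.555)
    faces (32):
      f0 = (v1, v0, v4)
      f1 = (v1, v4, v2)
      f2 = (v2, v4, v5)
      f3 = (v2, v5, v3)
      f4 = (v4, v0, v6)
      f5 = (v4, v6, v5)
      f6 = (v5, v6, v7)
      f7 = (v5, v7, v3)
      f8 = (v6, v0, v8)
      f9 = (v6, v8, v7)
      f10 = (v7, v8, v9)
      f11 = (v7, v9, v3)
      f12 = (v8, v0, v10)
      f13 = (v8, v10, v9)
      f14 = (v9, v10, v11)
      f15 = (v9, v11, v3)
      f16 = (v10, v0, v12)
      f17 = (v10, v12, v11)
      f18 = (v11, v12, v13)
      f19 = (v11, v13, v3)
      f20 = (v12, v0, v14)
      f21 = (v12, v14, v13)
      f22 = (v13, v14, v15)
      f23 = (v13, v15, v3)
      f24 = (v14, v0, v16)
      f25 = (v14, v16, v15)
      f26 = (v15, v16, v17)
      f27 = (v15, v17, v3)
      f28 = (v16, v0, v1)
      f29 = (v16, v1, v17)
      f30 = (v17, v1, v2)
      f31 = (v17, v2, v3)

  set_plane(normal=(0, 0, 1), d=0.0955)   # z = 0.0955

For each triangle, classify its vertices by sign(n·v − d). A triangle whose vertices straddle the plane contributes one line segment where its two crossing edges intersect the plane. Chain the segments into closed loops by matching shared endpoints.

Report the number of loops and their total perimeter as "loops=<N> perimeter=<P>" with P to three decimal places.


Straddling triangles (16 of 32):
  (v1,v4,v2) [--+] → (0.844728, 0.281371, 0.0955)–(0.9613, 0, 0.0955)  len=0.3046
  (v2,v4,v5) [+-+] → (0.844728, 0.281371, 0.0955)–(0.6797, 0.6797, 0.0955)  len=0.4312
  (v4,v6,v5) [--+] → (0.398329, 0.796272, 0.0955)–(0.6797, 0.6797, 0.0955)  len=0.3046
  (v5,v6,v7) [+-+] → (0.398329, 0.796272, 0.0955)–(0, 0.9613, 0.0955)  len=0.4312
  (v6,v8,v7) [--+] → (-0.281371, 0.844728, 0.0955)–(0, 0.9613, 0.0955)  len=0.3046
  (v7,v8,v9) [+-+] → (-0.281371, 0.844728, 0.0955)–(-0.6797, 0.6797, 0.0955)  len=0.4312
  (v8,v10,v9) [--+] → (-0.796272, 0.398329, 0.0955)–(-0.6797, 0.6797, 0.0955)  len=0.3046
  (v9,v10,v11) [+-+] → (-0.796272, 0.398329, 0.0955)–(-0.9613, 0, 0.0955)  len=0.4312
  (v10,v12,v11) [--+] → (-0.844728, -0.281371, 0.0955)–(-0.9613, 0, 0.0955)  len=0.3046
  (v11,v12,v13) [+-+] → (-0.844728, -0.281371, 0.0955)–(-0.6797, -0.6797, 0.0955)  len=0.4312
  (v12,v14,v13) [--+] → (-0.398329, -0.796272, 0.0955)–(-0.6797, -0.6797, 0.0955)  len=0.3046
  (v13,v14,v15) [+-+] → (-0.398329, -0.796272, 0.0955)–(0, -0.9613, 0.0955)  len=0.4312
  (v14,v16,v15) [--+] → (0.281371, -0.844728, 0.0955)–(0, -0.9613, 0.0955)  len=0.3046
  (v15,v16,v17) [+-+] → (0.281371, -0.844728, 0.0955)–(0.6797, -0.6797, 0.0955)  len=0.4312
  (v16,v1,v17) [--+] → (0.796272, -0.398329, 0.0955)–(0.6797, -0.6797, 0.0955)  len=0.3046
  (v17,v1,v2) [+-+] → (0.796272, -0.398329, 0.0955)–(0.9613, 0, 0.0955)  len=0.4312

Chained into 1 loop(s):
  loop 1: 16 segments, perimeter = 5.8858
Total perimeter = 5.886

loops=1 perimeter=5.886


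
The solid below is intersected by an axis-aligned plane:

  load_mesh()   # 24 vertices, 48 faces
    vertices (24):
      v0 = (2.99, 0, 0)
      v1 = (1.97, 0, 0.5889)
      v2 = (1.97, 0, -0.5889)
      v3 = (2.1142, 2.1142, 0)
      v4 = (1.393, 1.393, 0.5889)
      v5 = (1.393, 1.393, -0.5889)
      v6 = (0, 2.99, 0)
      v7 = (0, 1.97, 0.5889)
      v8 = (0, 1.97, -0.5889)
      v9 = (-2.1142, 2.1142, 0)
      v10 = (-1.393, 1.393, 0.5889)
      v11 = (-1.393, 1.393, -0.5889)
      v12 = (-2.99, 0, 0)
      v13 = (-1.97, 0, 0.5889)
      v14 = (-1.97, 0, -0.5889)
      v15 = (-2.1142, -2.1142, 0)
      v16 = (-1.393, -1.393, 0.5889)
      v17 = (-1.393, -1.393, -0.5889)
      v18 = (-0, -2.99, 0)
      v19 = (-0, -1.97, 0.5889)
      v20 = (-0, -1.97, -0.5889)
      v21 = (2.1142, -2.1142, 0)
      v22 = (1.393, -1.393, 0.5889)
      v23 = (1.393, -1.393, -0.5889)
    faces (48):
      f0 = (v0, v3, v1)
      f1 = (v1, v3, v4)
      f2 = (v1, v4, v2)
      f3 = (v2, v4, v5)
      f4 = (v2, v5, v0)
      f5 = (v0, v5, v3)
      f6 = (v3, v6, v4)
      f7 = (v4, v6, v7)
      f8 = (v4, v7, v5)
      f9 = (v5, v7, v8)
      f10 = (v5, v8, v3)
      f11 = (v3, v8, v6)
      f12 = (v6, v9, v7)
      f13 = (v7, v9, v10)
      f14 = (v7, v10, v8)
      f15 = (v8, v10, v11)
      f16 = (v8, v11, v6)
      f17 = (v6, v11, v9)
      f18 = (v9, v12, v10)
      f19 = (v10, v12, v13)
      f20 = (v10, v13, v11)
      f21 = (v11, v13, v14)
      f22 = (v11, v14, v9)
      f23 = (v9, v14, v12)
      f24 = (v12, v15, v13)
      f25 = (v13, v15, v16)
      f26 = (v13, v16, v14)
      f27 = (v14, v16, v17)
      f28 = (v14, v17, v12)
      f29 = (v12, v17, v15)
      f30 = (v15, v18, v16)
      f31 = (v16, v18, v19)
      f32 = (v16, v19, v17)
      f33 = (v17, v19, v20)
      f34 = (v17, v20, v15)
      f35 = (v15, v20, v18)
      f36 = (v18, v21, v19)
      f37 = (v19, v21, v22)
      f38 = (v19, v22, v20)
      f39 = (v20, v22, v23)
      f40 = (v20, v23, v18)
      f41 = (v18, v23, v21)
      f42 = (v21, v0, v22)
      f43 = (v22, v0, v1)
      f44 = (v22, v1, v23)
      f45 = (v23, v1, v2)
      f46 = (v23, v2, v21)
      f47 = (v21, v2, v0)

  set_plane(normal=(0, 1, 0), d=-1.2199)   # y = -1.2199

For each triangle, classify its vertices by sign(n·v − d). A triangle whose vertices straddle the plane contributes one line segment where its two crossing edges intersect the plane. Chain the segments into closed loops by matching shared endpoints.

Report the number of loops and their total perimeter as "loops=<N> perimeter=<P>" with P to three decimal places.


Straddling triangles (12 of 48):
  (v12,v15,v13) [+-+] → (-2.48466, -1.2199, 0)–(-2.0532, -1.2199, 0.249103)  len=0.4982
  (v13,v15,v16) [+--] → (-2.0532, -1.2199, 0.249103)–(-1.4647, -1.2199, 0.5889)  len=0.6796
  (v13,v16,v14) [+-+] → (-1.4647, -1.2199, 0.5889)–(-1.4647, -1.2199, 0.442542)  len=0.1464
  (v14,v16,v17) [+--] → (-1.4647, -1.2199, 0.442542)–(-1.4647, -1.2199, -0.5889)  len=1.0314
  (v14,v17,v12) [+-+] → (-1.4647, -1.2199, -0.5889)–(-1.59145, -1.2199, -0.515721)  len=0.1464
  (v12,v17,v15) [+--] → (-1.59145, -1.2199, -0.515721)–(-2.48466, -1.2199, 0)  len=1.0314
  (v21,v0,v22) [-+-] → (2.48466, -1.2199, 0)–(1.59145, -1.2199, 0.515721)  len=1.0314
  (v22,v0,v1) [-++] → (1.59145, -1.2199, 0.515721)–(1.4647, -1.2199, 0.5889)  len=0.1464
  (v22,v1,v23) [-+-] → (1.4647, -1.2199, 0.5889)–(1.4647, -1.2199, -0.442542)  len=1.0314
  (v23,v1,v2) [-++] → (1.4647, -1.2199, -0.442542)–(1.4647, -1.2199, -0.5889)  len=0.1464
  (v23,v2,v21) [-+-] → (1.4647, -1.2199, -0.5889)–(2.0532, -1.2199, -0.249103)  len=0.6796
  (v21,v2,v0) [-++] → (2.0532, -1.2199, -0.249103)–(2.48466, -1.2199, 0)  len=0.4982

Chained into 2 loop(s):
  loop 1: 6 segments, perimeter = 3.5333
  loop 2: 6 segments, perimeter = 3.5333
Total perimeter = 7.067

loops=2 perimeter=7.067


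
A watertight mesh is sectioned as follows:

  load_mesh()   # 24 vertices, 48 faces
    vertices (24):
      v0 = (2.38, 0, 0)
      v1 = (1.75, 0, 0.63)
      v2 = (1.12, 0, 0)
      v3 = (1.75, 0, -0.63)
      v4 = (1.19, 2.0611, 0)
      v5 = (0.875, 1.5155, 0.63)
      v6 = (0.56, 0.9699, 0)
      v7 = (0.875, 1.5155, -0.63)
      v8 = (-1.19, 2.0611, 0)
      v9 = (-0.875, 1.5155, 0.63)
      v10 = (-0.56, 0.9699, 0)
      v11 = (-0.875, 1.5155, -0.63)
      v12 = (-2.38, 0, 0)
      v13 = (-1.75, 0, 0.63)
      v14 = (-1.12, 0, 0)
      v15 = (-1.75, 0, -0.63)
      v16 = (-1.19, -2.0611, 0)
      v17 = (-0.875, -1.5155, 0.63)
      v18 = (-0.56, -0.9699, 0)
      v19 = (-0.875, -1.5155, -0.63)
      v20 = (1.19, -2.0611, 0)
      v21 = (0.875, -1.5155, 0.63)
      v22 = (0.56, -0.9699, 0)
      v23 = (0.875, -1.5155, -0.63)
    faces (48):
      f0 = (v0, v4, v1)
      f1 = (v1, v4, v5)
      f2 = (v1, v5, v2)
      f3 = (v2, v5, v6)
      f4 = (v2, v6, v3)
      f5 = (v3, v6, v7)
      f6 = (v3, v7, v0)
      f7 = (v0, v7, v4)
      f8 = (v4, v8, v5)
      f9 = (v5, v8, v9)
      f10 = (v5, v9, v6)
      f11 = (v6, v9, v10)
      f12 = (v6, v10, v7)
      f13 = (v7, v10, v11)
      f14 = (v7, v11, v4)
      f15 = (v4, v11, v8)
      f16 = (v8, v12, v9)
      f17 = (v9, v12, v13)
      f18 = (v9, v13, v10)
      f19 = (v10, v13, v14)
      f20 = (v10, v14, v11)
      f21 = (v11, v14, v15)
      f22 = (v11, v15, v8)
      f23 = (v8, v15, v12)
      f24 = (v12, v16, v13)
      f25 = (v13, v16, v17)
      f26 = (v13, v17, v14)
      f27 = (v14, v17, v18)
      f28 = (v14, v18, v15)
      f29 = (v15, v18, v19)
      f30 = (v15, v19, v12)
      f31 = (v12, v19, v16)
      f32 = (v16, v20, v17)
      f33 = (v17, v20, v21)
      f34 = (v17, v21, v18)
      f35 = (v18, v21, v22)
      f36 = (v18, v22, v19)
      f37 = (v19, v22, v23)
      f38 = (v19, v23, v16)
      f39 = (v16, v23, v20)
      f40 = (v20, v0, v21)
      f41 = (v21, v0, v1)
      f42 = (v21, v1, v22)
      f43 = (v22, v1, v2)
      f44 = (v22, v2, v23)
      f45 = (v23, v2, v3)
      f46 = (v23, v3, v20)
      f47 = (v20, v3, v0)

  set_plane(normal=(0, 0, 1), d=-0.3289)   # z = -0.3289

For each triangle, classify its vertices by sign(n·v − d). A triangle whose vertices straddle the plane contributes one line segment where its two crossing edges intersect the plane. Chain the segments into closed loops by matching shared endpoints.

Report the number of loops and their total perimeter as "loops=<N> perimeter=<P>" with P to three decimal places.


loops=2 perimeter=21.000

Straddling triangles (24 of 48):
  (v2,v6,v3) [++-] → (1.18126, 0.463551, -0.3289)–(1.4489, 0, -0.3289)  len=0.5353
  (v3,v6,v7) [-+-] → (1.18126, 0.463551, -0.3289)–(0.72445, 1.25474, -0.3289)  len=0.9136
  (v3,v7,v0) [--+] → (1.59429, 0.791187, -0.3289)–(2.0511, 0, -0.3289)  len=0.9136
  (v0,v7,v4) [+-+] → (1.59429, 0.791187, -0.3289)–(1.02555, 1.77626, -0.3289)  len=1.1375
  (v6,v10,v7) [++-] → (0.189161, 1.25474, -0.3289)–(0.72445, 1.25474, -0.3289)  len=0.5353
  (v7,v10,v11) [-+-] → (0.189161, 1.25474, -0.3289)–(-0.72445, 1.25474, -0.3289)  len=0.9136
  (v7,v11,v4) [--+] → (0.111939, 1.77626, -0.3289)–(1.02555, 1.77626, -0.3289)  len=0.9136
  (v4,v11,v8) [+-+] → (0.111939, 1.77626, -0.3289)–(-1.02555, 1.77626, -0.3289)  len=1.1375
  (v10,v14,v11) [++-] → (-0.992094, 0.791187, -0.3289)–(-0.72445, 1.25474, -0.3289)  len=0.5353
  (v11,v14,v15) [-+-] → (-0.992094, 0.791187, -0.3289)–(-1.4489, 0, -0.3289)  len=0.9136
  (v11,v15,v8) [--+] → (-1.48236, 0.985075, -0.3289)–(-1.02555, 1.77626, -0.3289)  len=0.9136
  (v8,v15,v12) [+-+] → (-1.48236, 0.985075, -0.3289)–(-2.0511, 0, -0.3289)  len=1.1375
  (v14,v18,v15) [++-] → (-1.18126, -0.463551, -0.3289)–(-1.4489, 0, -0.3289)  len=0.5353
  (v15,v18,v19) [-+-] → (-1.18126, -0.463551, -0.3289)–(-0.72445, -1.25474, -0.3289)  len=0.9136
  (v15,v19,v12) [--+] → (-1.59429, -0.791187, -0.3289)–(-2.0511, 0, -0.3289)  len=0.9136
  (v12,v19,v16) [+-+] → (-1.59429, -0.791187, -0.3289)–(-1.02555, -1.77626, -0.3289)  len=1.1375
  (v18,v22,v19) [++-] → (-0.189161, -1.25474, -0.3289)–(-0.72445, -1.25474, -0.3289)  len=0.5353
  (v19,v22,v23) [-+-] → (-0.189161, -1.25474, -0.3289)–(0.72445, -1.25474, -0.3289)  len=0.9136
  (v19,v23,v16) [--+] → (-0.111939, -1.77626, -0.3289)–(-1.02555, -1.77626, -0.3289)  len=0.9136
  (v16,v23,v20) [+-+] → (-0.111939, -1.77626, -0.3289)–(1.02555, -1.77626, -0.3289)  len=1.1375
  (v22,v2,v23) [++-] → (0.992094, -0.791187, -0.3289)–(0.72445, -1.25474, -0.3289)  len=0.5353
  (v23,v2,v3) [-+-] → (0.992094, -0.791187, -0.3289)–(1.4489, 0, -0.3289)  len=0.9136
  (v23,v3,v20) [--+] → (1.48236, -0.985075, -0.3289)–(1.02555, -1.77626, -0.3289)  len=0.9136
  (v20,v3,v0) [+-+] → (1.48236, -0.985075, -0.3289)–(2.0511, 0, -0.3289)  len=1.1375

Chained into 2 loop(s):
  loop 1: 12 segments, perimeter = 8.6932
  loop 2: 12 segments, perimeter = 12.3065
Total perimeter = 21.000
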